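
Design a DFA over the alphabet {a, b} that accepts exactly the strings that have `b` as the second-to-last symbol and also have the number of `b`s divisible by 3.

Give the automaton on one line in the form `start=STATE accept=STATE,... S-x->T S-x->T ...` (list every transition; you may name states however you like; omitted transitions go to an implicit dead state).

start=s0 accept=s10,s13 s0-a->s1 s0-b->s2 s1-a->s3 s1-b->s4 s2-a->s5 s2-b->s6 s3-a->s3 s3-b->s4 s4-a->s5 s4-b->s6 s5-a->s7 s5-b->s8 s6-a->s9 s6-b->s10 s7-a->s7 s7-b->s8 s8-a->s9 s8-b->s10 s9-a->s11 s9-b->s12 s10-a->s13 s10-b->s14 s11-a->s11 s11-b->s12 s12-a->s13 s12-b->s14 s13-a->s3 s13-b->s4 s14-a->s5 s14-b->s6

Run two small machines in parallel and take their product. One (7 states) tracks the last 2 symbols read; the other (3 states) tracks the count of `b`s modulo 3. Each combined state is a pair, one component from each; accept when both components accept.
          a    b  
>  s0     s1   s2 
   s1     s3   s4 
   s2     s5   s6 
   s3     s3   s4 
   s4     s5   s6 
   s5     s7   s8 
   s6     s9  s10 
   s7     s7   s8 
   s8     s9  s10 
   s9    s11  s12 
 * s10   s13  s14 
   s11   s11  s12 
   s12   s13  s14 
 * s13    s3   s4 
   s14    s5   s6 
(> = start, * = accepting)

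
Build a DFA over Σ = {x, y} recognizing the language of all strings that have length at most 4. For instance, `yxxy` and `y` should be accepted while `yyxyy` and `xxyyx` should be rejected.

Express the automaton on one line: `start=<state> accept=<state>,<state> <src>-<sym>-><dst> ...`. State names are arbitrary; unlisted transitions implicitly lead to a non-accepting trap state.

We only need to distinguish lengths 0, 1, …, 4, and '>4'. Chain s0 → s1 → s2 → s3 → s4 → s5 on every symbol, with s5 looping. Accepting states: {s0, s1, s2, s3, s4}.
        x   y  
>* s0   s1  s1 
 * s1   s2  s2 
 * s2   s3  s3 
 * s3   s4  s4 
 * s4   s5  s5 
   s5   s5  s5 
(> = start, * = accepting)

start=s0 accept=s0,s1,s2,s3,s4 s0-x->s1 s0-y->s1 s1-x->s2 s1-y->s2 s2-x->s3 s2-y->s3 s3-x->s4 s3-y->s4 s4-x->s5 s4-y->s5 s5-x->s5 s5-y->s5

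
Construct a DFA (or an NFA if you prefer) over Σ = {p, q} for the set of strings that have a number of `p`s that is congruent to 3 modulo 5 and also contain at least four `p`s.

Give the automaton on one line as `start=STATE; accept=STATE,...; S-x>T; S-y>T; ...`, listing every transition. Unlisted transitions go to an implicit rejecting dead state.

start=A; accept=I; A-p>B; A-q>A; B-p>C; B-q>B; C-p>D; C-q>C; D-p>E; D-q>D; E-p>F; E-q>E; F-p>G; F-q>F; G-p>H; G-q>G; H-p>I; H-q>H; I-p>J; I-q>I; J-p>F; J-q>J

Run two small machines in parallel and take their product. The first has 5 states tracking the count of `p`s modulo 5; the second has 6 states tracking the count of `p`s, saturating at 5. A product state is a pair (one from each), accepting exactly when both do.
A 10-state machine:
       p  q 
>  A   B  A 
   B   C  B 
   C   D  C 
   D   E  D 
   E   F  E 
   F   G  F 
   G   H  G 
   H   I  H 
 * I   J  I 
   J   F  J 
(> = start, * = accepting)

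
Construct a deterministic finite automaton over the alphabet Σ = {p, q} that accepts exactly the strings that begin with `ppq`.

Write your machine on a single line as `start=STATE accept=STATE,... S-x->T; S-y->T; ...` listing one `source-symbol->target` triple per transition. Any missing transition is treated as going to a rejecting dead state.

start=A; accept=D; A-p->B; A-q->E; B-p->C; B-q->E; C-p->E; C-q->D; D-p->D; D-q->D; E-p->E; E-q->E

Check the first 3 symbols one by one: A through C record how many have matched `ppq` so far; any wrong symbol goes to the dead state E. After all 3 match we enter the accepting sink D.
A 5-state machine:
       p  q 
>  A   B  E 
   B   C  E 
   C   E  D 
 * D   D  D 
   E   E  E 
(> = start, * = accepting)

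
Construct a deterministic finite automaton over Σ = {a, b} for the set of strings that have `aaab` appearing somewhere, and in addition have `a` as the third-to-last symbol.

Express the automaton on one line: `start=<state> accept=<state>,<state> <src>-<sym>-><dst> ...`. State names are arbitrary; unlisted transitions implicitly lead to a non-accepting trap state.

Build one automaton per condition and run them in lockstep. One (5 states) tracks whether and how much of `aaab` has been seen; the other (15 states) tracks the last 3 symbols read. Each combined state is a pair, one component from each; accept when both components accept. Equivalent product states are then merged.
A 12-state machine:
          a    b  
>  S0     S1   S0 
   S1     S2   S0 
   S2     S3   S0 
   S3     S3   S4 
 * S4     S5   S6 
 * S5     S7   S8 
 * S6     S9  S10 
   S7    S11   S4 
   S8     S5   S6 
   S9     S7   S8 
   S10    S9  S10 
 * S11   S11   S4 
(> = start, * = accepting)

start=S0 accept=S4,S5,S6,S11 S0-a->S1 S0-b->S0 S1-a->S2 S1-b->S0 S2-a->S3 S2-b->S0 S3-a->S3 S3-b->S4 S4-a->S5 S4-b->S6 S5-a->S7 S5-b->S8 S6-a->S9 S6-b->S10 S7-a->S11 S7-b->S4 S8-a->S5 S8-b->S6 S9-a->S7 S9-b->S8 S10-a->S9 S10-b->S10 S11-a->S11 S11-b->S4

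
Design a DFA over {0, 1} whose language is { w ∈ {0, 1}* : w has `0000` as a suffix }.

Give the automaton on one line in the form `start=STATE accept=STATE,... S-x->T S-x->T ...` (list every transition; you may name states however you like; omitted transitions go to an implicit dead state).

Remember how much of `0000` the current input suffix matches. State q0 means no match yet; q1 means the last symbol is `0`; q2 means the last 2 symbols are `00`; q3 means the last 3 symbols are `000`; q4 means the last 4 symbols are `0000`. Only q4 accepts. On a mismatch, fall back to the longest proper suffix that is still a prefix of `0000`.
5 states suffice.
        0   1  
>  q0   q1  q0 
   q1   q2  q0 
   q2   q3  q0 
   q3   q4  q0 
 * q4   q4  q0 
(> = start, * = accepting)

start=q0 accept=q4 q0-0->q1 q0-1->q0 q1-0->q2 q1-1->q0 q2-0->q3 q2-1->q0 q3-0->q4 q3-1->q0 q4-0->q4 q4-1->q0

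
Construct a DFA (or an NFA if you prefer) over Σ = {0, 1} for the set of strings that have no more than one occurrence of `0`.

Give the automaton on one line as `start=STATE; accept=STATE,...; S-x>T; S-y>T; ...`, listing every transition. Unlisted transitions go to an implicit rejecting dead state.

Only the number of `0`s matters, and only up to 2. Make a chain A → B → C advanced by each `0` (with C absorbing); every other symbol self-loops. The accepting set is {A, B}.
3 states suffice.
       0  1 
>* A   B  A 
 * B   C  B 
   C   C  C 
(> = start, * = accepting)

start=A; accept=A,B; A-0>B; A-1>A; B-0>C; B-1>B; C-0>C; C-1>C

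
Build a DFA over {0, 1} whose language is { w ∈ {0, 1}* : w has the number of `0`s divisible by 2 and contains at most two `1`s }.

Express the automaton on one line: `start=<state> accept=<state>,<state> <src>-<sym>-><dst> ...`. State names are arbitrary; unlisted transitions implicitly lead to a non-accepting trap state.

Run two small machines in parallel and take their product. One (2 states) tracks the count of `0`s modulo 2; the other (4 states) tracks the count of `1`s, saturating at 3. Each combined state is a pair, one component from each; accept when both components accept. Equivalent product states are then merged.
A 7-state machine:
        0   1  
>* s0   s1  s2 
   s1   s0  s3 
 * s2   s3  s4 
   s3   s2  s5 
 * s4   s5  s6 
   s5   s4  s6 
   s6   s6  s6 
(> = start, * = accepting)

start=s0 accept=s0,s2,s4 s0-0->s1 s0-1->s2 s1-0->s0 s1-1->s3 s2-0->s3 s2-1->s4 s3-0->s2 s3-1->s5 s4-0->s5 s4-1->s6 s5-0->s4 s5-1->s6 s6-0->s6 s6-1->s6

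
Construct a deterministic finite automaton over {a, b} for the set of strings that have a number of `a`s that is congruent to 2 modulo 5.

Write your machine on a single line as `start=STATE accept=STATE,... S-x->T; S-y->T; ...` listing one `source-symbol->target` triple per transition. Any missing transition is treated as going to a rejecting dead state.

Keep the running count of `a`s modulo 5: each `a` advances along the cycle q0 → q1 → q2 → q3 → q4 → q0 while other symbols loop. Accept at q2.
        a   b  
>  q0   q1  q0 
   q1   q2  q1 
 * q2   q3  q2 
   q3   q4  q3 
   q4   q0  q4 
(> = start, * = accepting)

start=q0; accept=q2; q0-a->q1; q0-b->q0; q1-a->q2; q1-b->q1; q2-a->q3; q2-b->q2; q3-a->q4; q3-b->q3; q4-a->q0; q4-b->q4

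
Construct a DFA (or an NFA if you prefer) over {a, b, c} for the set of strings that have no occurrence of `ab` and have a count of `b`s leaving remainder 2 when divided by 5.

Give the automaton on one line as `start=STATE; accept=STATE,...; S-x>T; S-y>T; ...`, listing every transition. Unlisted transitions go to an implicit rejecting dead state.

start=S0; accept=S5,S6; S0-a>S1; S0-b>S2; S0-c>S0; S1-a>S1; S1-b>S3; S1-c>S0; S2-a>S4; S2-b>S5; S2-c>S2; S3-a>S3; S3-b>S3; S3-c>S3; S4-a>S4; S4-b>S3; S4-c>S2; S5-a>S6; S5-b>S7; S5-c>S5; S6-a>S6; S6-b>S3; S6-c>S5; S7-a>S8; S7-b>S9; S7-c>S7; S8-a>S8; S8-b>S3; S8-c>S7; S9-a>S10; S9-b>S0; S9-c>S9; S10-a>S10; S10-b>S3; S10-c>S9

Build one automaton per condition and run them in lockstep. The first has 3 states tracking partial matches of the forbidden pattern `ab`; the second has 5 states tracking the count of `b`s modulo 5. A product state is a pair (one from each), accepting exactly when both do. After merging equivalent states the machine shrinks.
11 states suffice.
          a    b    c  
>  S0     S1   S2   S0 
   S1     S1   S3   S0 
   S2     S4   S5   S2 
   S3     S3   S3   S3 
   S4     S4   S3   S2 
 * S5     S6   S7   S5 
 * S6     S6   S3   S5 
   S7     S8   S9   S7 
   S8     S8   S3   S7 
   S9    S10   S0   S9 
   S10   S10   S3   S9 
(> = start, * = accepting)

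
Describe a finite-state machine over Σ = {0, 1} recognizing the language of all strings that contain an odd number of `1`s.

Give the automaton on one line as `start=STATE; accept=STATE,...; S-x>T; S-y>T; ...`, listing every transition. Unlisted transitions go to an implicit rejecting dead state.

Keep the running count of `1`s modulo 2: each `1` advances along the cycle s0 → s1 → s0 while other symbols loop. Accept at s1.
With 2 states:
        0   1  
>  s0   s0  s1 
 * s1   s1  s0 
(> = start, * = accepting)

start=s0; accept=s1; s0-0>s0; s0-1>s1; s1-0>s1; s1-1>s0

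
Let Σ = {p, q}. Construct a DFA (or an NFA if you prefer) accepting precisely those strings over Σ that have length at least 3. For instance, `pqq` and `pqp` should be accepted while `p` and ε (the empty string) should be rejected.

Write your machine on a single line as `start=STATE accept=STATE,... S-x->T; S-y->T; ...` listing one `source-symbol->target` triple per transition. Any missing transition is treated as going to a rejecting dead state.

start=A; accept=D,E; A-p->B; A-q->B; B-p->C; B-q->C; C-p->D; C-q->D; D-p->E; D-q->E; E-p->E; E-q->E

We only need to distinguish lengths 0, 1, …, 3, and '>3'. Chain A → B → C → D → E on every symbol, with E looping. Accepting states: {D, E}.
With 5 states:
       p  q 
>  A   B  B 
   B   C  C 
   C   D  D 
 * D   E  E 
 * E   E  E 
(> = start, * = accepting)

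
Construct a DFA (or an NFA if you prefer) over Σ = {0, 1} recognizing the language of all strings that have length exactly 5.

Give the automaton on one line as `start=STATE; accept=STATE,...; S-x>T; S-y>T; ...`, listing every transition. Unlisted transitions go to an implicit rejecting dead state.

start=q0; accept=q5; q0-0>q1; q0-1>q1; q1-0>q2; q1-1>q2; q2-0>q3; q2-1>q3; q3-0>q4; q3-1>q4; q4-0>q5; q4-1>q5; q5-0>q6; q5-1>q6; q6-0>q6; q6-1>q6

Count input length up to 6: every symbol moves from q0 toward q6, which means 'more than 5' and absorbs. Accept from {q5}.
A 7-state machine:
        0   1  
>  q0   q1  q1 
   q1   q2  q2 
   q2   q3  q3 
   q3   q4  q4 
   q4   q5  q5 
 * q5   q6  q6 
   q6   q6  q6 
(> = start, * = accepting)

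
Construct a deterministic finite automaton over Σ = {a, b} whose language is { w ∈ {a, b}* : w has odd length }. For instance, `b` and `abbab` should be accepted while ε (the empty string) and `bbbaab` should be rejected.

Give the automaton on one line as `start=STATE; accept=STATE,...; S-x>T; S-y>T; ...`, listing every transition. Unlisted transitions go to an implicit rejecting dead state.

start=s0; accept=s1; s0-a>s1; s0-b>s1; s1-a>s0; s1-b>s0

Count input length modulo 2: every symbol advances one step around the cycle s0 → s1 → s0. Accept at s1.
        a   b  
>  s0   s1  s1 
 * s1   s0  s0 
(> = start, * = accepting)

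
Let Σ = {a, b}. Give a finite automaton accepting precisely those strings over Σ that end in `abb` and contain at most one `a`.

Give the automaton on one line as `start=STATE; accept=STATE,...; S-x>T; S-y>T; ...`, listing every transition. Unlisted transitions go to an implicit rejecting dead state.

start=S0; accept=S5; S0-a>S1; S0-b>S0; S1-a>S2; S1-b>S3; S2-a>S2; S2-b>S4; S3-a>S2; S3-b>S5; S4-a>S2; S4-b>S6; S5-a>S2; S5-b>S7; S6-a>S2; S6-b>S8; S7-a>S2; S7-b>S7; S8-a>S2; S8-b>S8

Handle the two conditions separately and then intersect. The first has 4 states tracking how much of the suffix `abb` has currently been matched; the second has 3 states tracking the count of `a`s, saturating at 2. A product state is a pair (one from each), accepting exactly when both do.
        a   b  
>  S0   S1  S0 
   S1   S2  S3 
   S2   S2  S4 
   S3   S2  S5 
   S4   S2  S6 
 * S5   S2  S7 
   S6   S2  S8 
   S7   S2  S7 
   S8   S2  S8 
(> = start, * = accepting)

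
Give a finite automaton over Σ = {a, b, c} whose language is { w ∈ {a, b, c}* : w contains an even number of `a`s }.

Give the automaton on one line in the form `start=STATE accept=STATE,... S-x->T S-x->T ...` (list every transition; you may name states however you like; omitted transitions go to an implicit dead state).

The only thing that matters is how many `a`s have appeared, reduced mod 2. Use one state per residue: q0 for 0, …, q1 for 1. Reading `a` moves to the next residue; anything else stays put. q0 is accepting.
With 2 states:
        a   b   c  
>* q0   q1  q0  q0 
   q1   q0  q1  q1 
(> = start, * = accepting)

start=q0 accept=q0 q0-a->q1 q0-b->q0 q0-c->q0 q1-a->q0 q1-b->q1 q1-c->q1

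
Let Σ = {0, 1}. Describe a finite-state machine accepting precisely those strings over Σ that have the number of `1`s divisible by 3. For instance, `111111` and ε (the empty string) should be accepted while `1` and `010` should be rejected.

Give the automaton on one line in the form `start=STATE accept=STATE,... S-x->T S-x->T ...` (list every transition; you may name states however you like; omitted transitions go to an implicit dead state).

start=S0 accept=S0 S0-0->S0 S0-1->S1 S1-0->S1 S1-1->S2 S2-0->S2 S2-1->S0

The only thing that matters is how many `1`s have appeared, reduced mod 3. Use one state per residue: S0 for 0, …, S2 for 2. Reading `1` moves to the next residue; anything else stays put. S0 is accepting.
With 3 states:
        0   1  
>* S0   S0  S1 
   S1   S1  S2 
   S2   S2  S0 
(> = start, * = accepting)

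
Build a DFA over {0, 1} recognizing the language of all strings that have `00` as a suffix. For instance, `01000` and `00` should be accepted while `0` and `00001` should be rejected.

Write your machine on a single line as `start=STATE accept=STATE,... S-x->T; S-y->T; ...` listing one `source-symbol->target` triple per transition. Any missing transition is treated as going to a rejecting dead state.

start=q0; accept=q2; q0-0->q1; q0-1->q0; q1-0->q2; q1-1->q0; q2-0->q2; q2-1->q0

Remember how much of `00` the current input suffix matches. State q0 means no match yet; q1 means the last symbol is `0`; q2 means the last 2 symbols are `00`. Only q2 accepts. On a mismatch, fall back to the longest proper suffix that is still a prefix of `00`.
3 states suffice.
        0   1  
>  q0   q1  q0 
   q1   q2  q0 
 * q2   q2  q0 
(> = start, * = accepting)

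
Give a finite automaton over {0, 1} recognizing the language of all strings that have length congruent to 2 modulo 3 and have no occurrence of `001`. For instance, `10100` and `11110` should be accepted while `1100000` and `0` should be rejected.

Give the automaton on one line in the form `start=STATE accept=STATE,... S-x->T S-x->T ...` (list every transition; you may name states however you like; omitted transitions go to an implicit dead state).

Run two small machines in parallel and take their product. One (3 states) tracks the input length modulo 3; the other (4 states) tracks partial matches of the forbidden pattern `001`. Each combined state is a pair, one component from each; accept when both components accept. Equivalent product states are then merged.
With 10 states:
        0   1  
>  q0   q1  q2 
   q1   q3  q4 
   q2   q5  q4 
 * q3   q6  q7 
 * q4   q8  q0 
 * q5   q6  q0 
   q6   q9  q7 
   q7   q7  q7 
   q8   q9  q2 
   q9   q3  q7 
(> = start, * = accepting)

start=q0 accept=q3,q4,q5 q0-0->q1 q0-1->q2 q1-0->q3 q1-1->q4 q2-0->q5 q2-1->q4 q3-0->q6 q3-1->q7 q4-0->q8 q4-1->q0 q5-0->q6 q5-1->q0 q6-0->q9 q6-1->q7 q7-0->q7 q7-1->q7 q8-0->q9 q8-1->q2 q9-0->q3 q9-1->q7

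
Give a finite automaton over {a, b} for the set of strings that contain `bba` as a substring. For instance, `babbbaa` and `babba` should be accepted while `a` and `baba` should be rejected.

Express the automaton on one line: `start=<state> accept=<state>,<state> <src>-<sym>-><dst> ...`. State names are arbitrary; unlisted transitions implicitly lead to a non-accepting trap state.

start=s0 accept=s3 s0-a->s0 s0-b->s1 s1-a->s0 s1-b->s2 s2-a->s3 s2-b->s2 s3-a->s3 s3-b->s3

States s0..s2 record the length of the longest prefix of `bba` that matches the current input suffix. Reaching s3 means `bba` has been seen, and we stay there forever. Accept from s3.
        a   b  
>  s0   s0  s1 
   s1   s0  s2 
   s2   s3  s2 
 * s3   s3  s3 
(> = start, * = accepting)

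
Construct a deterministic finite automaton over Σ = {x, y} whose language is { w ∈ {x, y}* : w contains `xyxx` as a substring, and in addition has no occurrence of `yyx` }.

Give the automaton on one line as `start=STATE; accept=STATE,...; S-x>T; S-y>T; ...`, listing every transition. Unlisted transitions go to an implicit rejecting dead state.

Build one automaton per condition and run them in lockstep. The first has 5 states tracking whether and how much of `xyxx` has been seen; the second has 4 states tracking partial matches of the forbidden pattern `yyx`. A product state is a pair (one from each), accepting exactly when both do. Minimizing collapses redundant product states.
        x   y  
>  s0   s1  s2 
   s1   s1  s3 
   s2   s1  s4 
   s3   s5  s4 
   s4   s4  s4 
   s5   s6  s3 
 * s6   s6  s7 
 * s7   s6  s8 
 * s8   s4  s8 
(> = start, * = accepting)

start=s0; accept=s6,s7,s8; s0-x>s1; s0-y>s2; s1-x>s1; s1-y>s3; s2-x>s1; s2-y>s4; s3-x>s5; s3-y>s4; s4-x>s4; s4-y>s4; s5-x>s6; s5-y>s3; s6-x>s6; s6-y>s7; s7-x>s6; s7-y>s8; s8-x>s4; s8-y>s8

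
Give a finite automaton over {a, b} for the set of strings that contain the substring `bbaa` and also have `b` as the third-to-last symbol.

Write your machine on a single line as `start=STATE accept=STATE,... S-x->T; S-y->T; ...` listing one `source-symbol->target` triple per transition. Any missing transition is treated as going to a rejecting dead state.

start=s0; accept=s15,s20,s21,s22; s0-a->s1; s0-b->s2; s1-a->s3; s1-b->s4; s2-a->s5; s2-b->s6; s3-a->s7; s3-b->s8; s4-a->s9; s4-b->s10; s5-a->s11; s5-b->s12; s6-a->s13; s6-b->s14; s7-a->s7; s7-b->s8; s8-a->s9; s8-b->s10; s9-a->s11; s9-b->s12; s10-a->s13; s10-b->s14; s11-a->s7; s11-b->s8; s12-a->s9; s12-b->s10; s13-a->s15; s13-b->s12; s14-a->s13; s14-b->s14; s15-a->s16; s15-b->s17; s16-a->s16; s16-b->s17; s17-a->s18; s17-b->s19; s18-a->s15; s18-b->s20; s19-a->s21; s19-b->s22; s20-a->s18; s20-b->s19; s21-a->s15; s21-b->s20; s22-a->s21; s22-b->s22

Run two small machines in parallel and take their product. The first has 5 states tracking whether and how much of `bbaa` has been seen; the second has 15 states tracking the last 3 symbols read. A product state is a pair (one from each), accepting exactly when both do.
          a    b  
>  s0     s1   s2 
   s1     s3   s4 
   s2     s5   s6 
   s3     s7   s8 
   s4     s9  s10 
   s5    s11  s12 
   s6    s13  s14 
   s7     s7   s8 
   s8     s9  s10 
   s9    s11  s12 
   s10   s13  s14 
   s11    s7   s8 
   s12    s9  s10 
   s13   s15  s12 
   s14   s13  s14 
 * s15   s16  s17 
   s16   s16  s17 
   s17   s18  s19 
   s18   s15  s20 
   s19   s21  s22 
 * s20   s18  s19 
 * s21   s15  s20 
 * s22   s21  s22 
(> = start, * = accepting)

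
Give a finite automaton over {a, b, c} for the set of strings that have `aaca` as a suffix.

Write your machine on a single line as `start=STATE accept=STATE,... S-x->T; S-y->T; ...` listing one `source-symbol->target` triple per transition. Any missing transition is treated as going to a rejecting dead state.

Remember how much of `aaca` the current input suffix matches. State q0 means no match yet; q1 means the last symbol is `a`; q2 means the last 2 symbols are `aa`; q3 means the last 3 symbols are `aac`; q4 means the last 4 symbols are `aaca`. Only q4 accepts. On a mismatch, fall back to the longest proper suffix that is still a prefix of `aaca`.
A 5-state machine:
        a   b   c  
>  q0   q1  q0  q0 
   q1   q2  q0  q0 
   q2   q2  q0  q3 
   q3   q4  q0  q0 
 * q4   q2  q0  q0 
(> = start, * = accepting)

start=q0; accept=q4; q0-a->q1; q0-b->q0; q0-c->q0; q1-a->q2; q1-b->q0; q1-c->q0; q2-a->q2; q2-b->q0; q2-c->q3; q3-a->q4; q3-b->q0; q3-c->q0; q4-a->q2; q4-b->q0; q4-c->q0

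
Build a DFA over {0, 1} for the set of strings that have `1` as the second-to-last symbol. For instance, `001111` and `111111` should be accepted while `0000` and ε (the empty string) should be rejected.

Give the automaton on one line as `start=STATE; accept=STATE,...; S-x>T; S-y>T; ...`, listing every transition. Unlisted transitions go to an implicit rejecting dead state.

Because acceptance depends on a position counted from the end, the machine has to buffer the most recent 2 symbols. Make each state the string of the last up-to-2 symbols read; on input `x` shift the window left and append `x`. Accept when the buffered window has length 2 and begins with `1`.
A 7-state machine:
        0   1  
>  S0   S1  S2 
   S1   S3  S4 
   S2   S5  S6 
   S3   S3  S4 
   S4   S5  S6 
 * S5   S3  S4 
 * S6   S5  S6 
(> = start, * = accepting)

start=S0; accept=S5,S6; S0-0>S1; S0-1>S2; S1-0>S3; S1-1>S4; S2-0>S5; S2-1>S6; S3-0>S3; S3-1>S4; S4-0>S5; S4-1>S6; S5-0>S3; S5-1>S4; S6-0>S5; S6-1>S6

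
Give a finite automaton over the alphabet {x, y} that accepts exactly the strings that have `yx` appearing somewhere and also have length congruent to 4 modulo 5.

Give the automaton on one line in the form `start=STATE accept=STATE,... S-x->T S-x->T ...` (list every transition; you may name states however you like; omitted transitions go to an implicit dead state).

start=S0 accept=S11 S0-x->S1 S0-y->S2 S1-x->S3 S1-y->S4 S2-x->S5 S2-y->S4 S3-x->S6 S3-y->S7 S4-x->S8 S4-y->S7 S5-x->S8 S5-y->S8 S6-x->S9 S6-y->S10 S7-x->S11 S7-y->S10 S8-x->S11 S8-y->S11 S9-x->S0 S9-y->S12 S10-x->S13 S10-y->S12 S11-x->S13 S11-y->S13 S12-x->S14 S12-y->S2 S13-x->S14 S13-y->S14 S14-x->S5 S14-y->S5

Handle the two conditions separately and then intersect. The first has 3 states tracking whether and how much of `yx` has been seen; the second has 5 states tracking the input length modulo 5. A product state is a pair (one from each), accepting exactly when both do.
          x    y  
>  S0     S1   S2 
   S1     S3   S4 
   S2     S5   S4 
   S3     S6   S7 
   S4     S8   S7 
   S5     S8   S8 
   S6     S9  S10 
   S7    S11  S10 
   S8    S11  S11 
   S9     S0  S12 
   S10   S13  S12 
 * S11   S13  S13 
   S12   S14   S2 
   S13   S14  S14 
   S14    S5   S5 
(> = start, * = accepting)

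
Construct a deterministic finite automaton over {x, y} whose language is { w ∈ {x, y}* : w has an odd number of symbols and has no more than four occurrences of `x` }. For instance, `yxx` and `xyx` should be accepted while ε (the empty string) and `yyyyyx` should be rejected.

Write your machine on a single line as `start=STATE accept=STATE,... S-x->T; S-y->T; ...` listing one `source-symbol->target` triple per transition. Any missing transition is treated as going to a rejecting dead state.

start=S0; accept=S1,S2,S5,S6,S10; S0-x->S1; S0-y->S2; S1-x->S3; S1-y->S4; S2-x->S4; S2-y->S0; S3-x->S5; S3-y->S6; S4-x->S6; S4-y->S1; S5-x->S7; S5-y->S8; S6-x->S8; S6-y->S3; S7-x->S9; S7-y->S10; S8-x->S10; S8-y->S5; S9-x->S11; S9-y->S11; S10-x->S11; S10-y->S7; S11-x->S9; S11-y->S9

Run two small machines in parallel and take their product. One (2 states) tracks the input length modulo 2; the other (6 states) tracks the count of `x`s, saturating at 5. Each combined state is a pair, one component from each; accept when both components accept.
A 12-state machine:
          x    y  
>  S0     S1   S2 
 * S1     S3   S4 
 * S2     S4   S0 
   S3     S5   S6 
   S4     S6   S1 
 * S5     S7   S8 
 * S6     S8   S3 
   S7     S9  S10 
   S8    S10   S5 
   S9    S11  S11 
 * S10   S11   S7 
   S11    S9   S9 
(> = start, * = accepting)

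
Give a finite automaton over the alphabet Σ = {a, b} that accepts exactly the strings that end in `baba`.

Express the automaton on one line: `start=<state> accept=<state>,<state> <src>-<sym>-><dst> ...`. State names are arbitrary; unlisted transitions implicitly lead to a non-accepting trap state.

start=q0 accept=q4 q0-a->q0 q0-b->q1 q1-a->q2 q1-b->q1 q2-a->q0 q2-b->q3 q3-a->q4 q3-b->q1 q4-a->q0 q4-b->q3

Remember how much of `baba` the current input suffix matches. State q0 means no match yet; q1 means the last symbol is `b`; q2 means the last 2 symbols are `ba`; q3 means the last 3 symbols are `bab`; q4 means the last 4 symbols are `baba`. Only q4 accepts. On a mismatch, fall back to the longest proper suffix that is still a prefix of `baba`.
A 5-state machine:
        a   b  
>  q0   q0  q1 
   q1   q2  q1 
   q2   q0  q3 
   q3   q4  q1 
 * q4   q0  q3 
(> = start, * = accepting)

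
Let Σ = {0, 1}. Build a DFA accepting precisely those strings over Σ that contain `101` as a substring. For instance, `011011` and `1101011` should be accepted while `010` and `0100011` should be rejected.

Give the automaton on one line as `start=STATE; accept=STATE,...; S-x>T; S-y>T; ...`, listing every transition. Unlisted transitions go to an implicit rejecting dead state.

start=s0; accept=s3; s0-0>s0; s0-1>s1; s1-0>s2; s1-1>s1; s2-0>s0; s2-1>s3; s3-0>s3; s3-1>s3

States s0..s2 record the length of the longest prefix of `101` that matches the current input suffix. Reaching s3 means `101` has been seen, and we stay there forever. Accept from s3.
4 states suffice.
        0   1  
>  s0   s0  s1 
   s1   s2  s1 
   s2   s0  s3 
 * s3   s3  s3 
(> = start, * = accepting)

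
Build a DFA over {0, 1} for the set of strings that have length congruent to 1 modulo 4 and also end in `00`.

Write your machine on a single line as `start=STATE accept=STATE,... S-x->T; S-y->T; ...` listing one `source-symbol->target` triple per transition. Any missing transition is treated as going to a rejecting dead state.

start=A; accept=F; A-0->B; A-1->B; B-0->C; B-1->C; C-0->D; C-1->D; D-0->E; D-1->A; E-0->F; E-1->B; F-0->C; F-1->C

Build one automaton per condition and run them in lockstep. The first has 4 states tracking the input length modulo 4; the second has 3 states tracking how much of the suffix `00` has currently been matched. A product state is a pair (one from each), accepting exactly when both do. After merging equivalent states the machine shrinks.
       0  1 
>  A   B  B 
   B   C  C 
   C   D  D 
   D   E  A 
   E   F  B 
 * F   C  C 
(> = start, * = accepting)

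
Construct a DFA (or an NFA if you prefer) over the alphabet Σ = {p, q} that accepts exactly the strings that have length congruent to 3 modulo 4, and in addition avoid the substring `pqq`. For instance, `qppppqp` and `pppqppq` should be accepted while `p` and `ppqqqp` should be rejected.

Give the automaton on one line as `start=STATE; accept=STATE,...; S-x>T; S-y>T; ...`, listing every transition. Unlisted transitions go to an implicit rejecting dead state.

start=S0; accept=S6,S7,S9; S0-p>S1; S0-q>S2; S1-p>S3; S1-q>S4; S2-p>S3; S2-q>S5; S3-p>S6; S3-q>S7; S4-p>S6; S4-q>S8; S5-p>S6; S5-q>S9; S6-p>S10; S6-q>S11; S7-p>S10; S7-q>S12; S8-p>S12; S8-q>S12; S9-p>S10; S9-q>S0; S10-p>S1; S10-q>S13; S11-p>S1; S11-q>S14; S12-p>S14; S12-q>S14; S13-p>S3; S13-q>S15; S14-p>S15; S14-q>S15; S15-p>S8; S15-q>S8

Build one automaton per condition and run them in lockstep. The first has 4 states tracking the input length modulo 4; the second has 4 states tracking partial matches of the forbidden pattern `pqq`. A product state is a pair (one from each), accepting exactly when both do.
A 16-state machine:
          p    q  
>  S0     S1   S2 
   S1     S3   S4 
   S2     S3   S5 
   S3     S6   S7 
   S4     S6   S8 
   S5     S6   S9 
 * S6    S10  S11 
 * S7    S10  S12 
   S8    S12  S12 
 * S9    S10   S0 
   S10    S1  S13 
   S11    S1  S14 
   S12   S14  S14 
   S13    S3  S15 
   S14   S15  S15 
   S15    S8   S8 
(> = start, * = accepting)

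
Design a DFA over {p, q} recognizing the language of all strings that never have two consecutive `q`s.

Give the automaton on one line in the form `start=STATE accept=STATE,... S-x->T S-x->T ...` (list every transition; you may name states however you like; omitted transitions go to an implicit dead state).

start=s0 accept=s0,s1 s0-p->s0 s0-q->s1 s1-p->s0 s1-q->s2 s2-p->s2 s2-q->s2

Track partial matches of the forbidden pattern `qq`. State s2 is a dead state reached once `qq` has occurred; every other state accepts. s0 means no part of `qq` is currently matched.
A 3-state machine:
        p   q  
>* s0   s0  s1 
 * s1   s0  s2 
   s2   s2  s2 
(> = start, * = accepting)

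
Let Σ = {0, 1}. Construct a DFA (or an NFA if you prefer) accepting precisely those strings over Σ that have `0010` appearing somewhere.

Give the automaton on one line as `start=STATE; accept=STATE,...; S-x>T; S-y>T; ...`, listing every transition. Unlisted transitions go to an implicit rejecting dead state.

Track how much of `0010` has been matched so far: state A is no progress, E is the absorbing accept state reached once `0010` has occurred. Intermediate states record partial matches; on a mismatch, fall back to the longest reusable overlap.
A 5-state machine:
       0  1 
>  A   B  A 
   B   C  A 
   C   C  D 
   D   E  A 
 * E   E  E 
(> = start, * = accepting)

start=A; accept=E; A-0>B; A-1>A; B-0>C; B-1>A; C-0>C; C-1>D; D-0>E; D-1>A; E-0>E; E-1>E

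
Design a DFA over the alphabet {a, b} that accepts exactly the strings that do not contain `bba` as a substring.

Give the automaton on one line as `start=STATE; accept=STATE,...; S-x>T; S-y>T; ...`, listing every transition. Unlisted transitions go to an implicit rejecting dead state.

Track partial matches of the forbidden pattern `bba`. State q3 is a dead state reached once `bba` has occurred; every other state accepts. q0 means no part of `bba` is currently matched.
4 states suffice.
        a   b  
>* q0   q0  q1 
 * q1   q0  q2 
 * q2   q3  q2 
   q3   q3  q3 
(> = start, * = accepting)

start=q0; accept=q0,q1,q2; q0-a>q0; q0-b>q1; q1-a>q0; q1-b>q2; q2-a>q3; q2-b>q2; q3-a>q3; q3-b>q3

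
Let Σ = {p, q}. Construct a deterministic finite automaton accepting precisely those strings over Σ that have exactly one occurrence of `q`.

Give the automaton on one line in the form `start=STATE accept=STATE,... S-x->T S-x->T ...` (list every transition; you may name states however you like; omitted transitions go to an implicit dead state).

start=A accept=B A-p->A A-q->B B-p->B B-q->C C-p->C C-q->C

Count `q`s, saturating at 2: state A means no `q` yet, B means one `q` seen, C means more than one. Each `q` increments (capped at C); other symbols loop. Accept from {B}.
       p  q 
>  A   A  B 
 * B   B  C 
   C   C  C 
(> = start, * = accepting)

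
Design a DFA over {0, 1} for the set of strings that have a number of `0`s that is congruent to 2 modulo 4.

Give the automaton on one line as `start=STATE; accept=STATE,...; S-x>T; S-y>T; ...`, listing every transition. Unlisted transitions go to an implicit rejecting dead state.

The only thing that matters is how many `0`s have appeared, reduced mod 4. Use one state per residue: s0 for 0, …, s3 for 3. Reading `0` moves to the next residue; anything else stays put. s2 is accepting.
4 states suffice.
        0   1  
>  s0   s1  s0 
   s1   s2  s1 
 * s2   s3  s2 
   s3   s0  s3 
(> = start, * = accepting)

start=s0; accept=s2; s0-0>s1; s0-1>s0; s1-0>s2; s1-1>s1; s2-0>s3; s2-1>s2; s3-0>s0; s3-1>s3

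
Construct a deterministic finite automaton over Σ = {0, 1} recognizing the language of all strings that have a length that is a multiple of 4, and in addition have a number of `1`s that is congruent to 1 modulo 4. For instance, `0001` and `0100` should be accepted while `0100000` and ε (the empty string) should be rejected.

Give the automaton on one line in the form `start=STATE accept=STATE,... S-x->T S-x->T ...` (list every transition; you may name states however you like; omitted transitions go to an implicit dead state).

start=q0 accept=q10 q0-0->q1 q0-1->q2 q1-0->q3 q1-1->q4 q2-0->q4 q2-1->q5 q3-0->q6 q3-1->q7 q4-0->q7 q4-1->q8 q5-0->q8 q5-1->q9 q6-0->q0 q6-1->q10 q7-0->q10 q7-1->q11 q8-0->q11 q8-1->q12 q9-0->q12 q9-1->q0 q10-0->q2 q10-1->q13 q11-0->q13 q11-1->q14 q12-0->q14 q12-1->q1 q13-0->q5 q13-1->q15 q14-0->q15 q14-1->q3 q15-0->q9 q15-1->q6

Run two small machines in parallel and take their product. One (4 states) tracks the input length modulo 4; the other (4 states) tracks the count of `1`s modulo 4. Each combined state is a pair, one component from each; accept when both components accept.
With 16 states:
          0    1  
>  q0     q1   q2 
   q1     q3   q4 
   q2     q4   q5 
   q3     q6   q7 
   q4     q7   q8 
   q5     q8   q9 
   q6     q0  q10 
   q7    q10  q11 
   q8    q11  q12 
   q9    q12   q0 
 * q10    q2  q13 
   q11   q13  q14 
   q12   q14   q1 
   q13    q5  q15 
   q14   q15   q3 
   q15    q9   q6 
(> = start, * = accepting)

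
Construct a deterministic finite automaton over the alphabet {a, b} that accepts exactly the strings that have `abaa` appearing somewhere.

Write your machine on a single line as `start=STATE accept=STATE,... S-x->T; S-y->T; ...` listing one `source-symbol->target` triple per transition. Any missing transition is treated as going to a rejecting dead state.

start=q0; accept=q4; q0-a->q1; q0-b->q0; q1-a->q1; q1-b->q2; q2-a->q3; q2-b->q0; q3-a->q4; q3-b->q2; q4-a->q4; q4-b->q4

Track how much of `abaa` has been matched so far: state q0 is no progress, q4 is the absorbing accept state reached once `abaa` has occurred. Intermediate states record partial matches; on a mismatch, fall back to the longest reusable overlap.
A 5-state machine:
        a   b  
>  q0   q1  q0 
   q1   q1  q2 
   q2   q3  q0 
   q3   q4  q2 
 * q4   q4  q4 
(> = start, * = accepting)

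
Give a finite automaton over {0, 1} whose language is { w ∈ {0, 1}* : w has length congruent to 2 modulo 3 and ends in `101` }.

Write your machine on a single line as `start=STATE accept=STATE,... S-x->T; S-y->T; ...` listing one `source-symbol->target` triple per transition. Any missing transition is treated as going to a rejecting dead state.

start=q0; accept=q5; q0-0->q1; q0-1->q1; q1-0->q2; q1-1->q2; q2-0->q0; q2-1->q3; q3-0->q4; q3-1->q1; q4-0->q2; q4-1->q5; q5-0->q0; q5-1->q3

Handle the two conditions separately and then intersect. The first has 3 states tracking the input length modulo 3; the second has 4 states tracking how much of the suffix `101` has currently been matched. A product state is a pair (one from each), accepting exactly when both do. Minimizing collapses redundant product states.
A 6-state machine:
        0   1  
>  q0   q1  q1 
   q1   q2  q2 
   q2   q0  q3 
   q3   q4  q1 
   q4   q2  q5 
 * q5   q0  q3 
(> = start, * = accepting)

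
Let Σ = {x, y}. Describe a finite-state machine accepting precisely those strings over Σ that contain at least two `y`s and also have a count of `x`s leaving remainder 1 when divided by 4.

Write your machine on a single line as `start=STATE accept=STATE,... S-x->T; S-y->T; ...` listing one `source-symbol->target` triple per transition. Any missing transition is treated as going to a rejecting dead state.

Handle the two conditions separately and then intersect. The first has 4 states tracking the count of `y`s, saturating at 3; the second has 4 states tracking the count of `x`s modulo 4. A product state is a pair (one from each), accepting exactly when both do.
With 16 states:
          x    y  
>  s0     s1   s2 
   s1     s3   s4 
   s2     s4   s5 
   s3     s6   s7 
   s4     s7   s8 
   s5     s8   s9 
   s6     s0  s10 
   s7    s10  s11 
 * s8    s11  s12 
   s9    s12   s9 
   s10    s2  s13 
   s11   s13  s14 
 * s12   s14  s12 
   s13    s5  s15 
   s14   s15  s14 
   s15    s9  s15 
(> = start, * = accepting)

start=s0; accept=s8,s12; s0-x->s1; s0-y->s2; s1-x->s3; s1-y->s4; s2-x->s4; s2-y->s5; s3-x->s6; s3-y->s7; s4-x->s7; s4-y->s8; s5-x->s8; s5-y->s9; s6-x->s0; s6-y->s10; s7-x->s10; s7-y->s11; s8-x->s11; s8-y->s12; s9-x->s12; s9-y->s9; s10-x->s2; s10-y->s13; s11-x->s13; s11-y->s14; s12-x->s14; s12-y->s12; s13-x->s5; s13-y->s15; s14-x->s15; s14-y->s14; s15-x->s9; s15-y->s15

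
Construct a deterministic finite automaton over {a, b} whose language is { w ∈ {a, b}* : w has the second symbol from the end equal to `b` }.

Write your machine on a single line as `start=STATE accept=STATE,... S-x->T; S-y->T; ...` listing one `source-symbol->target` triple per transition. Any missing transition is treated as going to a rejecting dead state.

A DFA must remember the last 2 symbols (since which symbol is second-to-last isn't known until the input ends). Use one state per possible window of the last ≤2 symbols; accept from those whose window starts with `b`.
7 states suffice.
        a   b  
>  S0   S1  S2 
   S1   S3  S4 
   S2   S5  S6 
   S3   S3  S4 
   S4   S5  S6 
 * S5   S3  S4 
 * S6   S5  S6 
(> = start, * = accepting)

start=S0; accept=S5,S6; S0-a->S1; S0-b->S2; S1-a->S3; S1-b->S4; S2-a->S5; S2-b->S6; S3-a->S3; S3-b->S4; S4-a->S5; S4-b->S6; S5-a->S3; S5-b->S4; S6-a->S5; S6-b->S6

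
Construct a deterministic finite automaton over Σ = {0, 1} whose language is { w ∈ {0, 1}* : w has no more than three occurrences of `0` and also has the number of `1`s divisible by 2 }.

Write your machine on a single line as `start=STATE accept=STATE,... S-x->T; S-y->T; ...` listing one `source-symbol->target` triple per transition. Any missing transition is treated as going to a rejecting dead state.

start=q0; accept=q0,q1,q3,q5; q0-0->q1; q0-1->q2; q1-0->q3; q1-1->q4; q2-0->q4; q2-1->q0; q3-0->q5; q3-1->q6; q4-0->q6; q4-1->q1; q5-0->q7; q5-1->q8; q6-0->q8; q6-1->q3; q7-0->q7; q7-1->q9; q8-0->q9; q8-1->q5; q9-0->q9; q9-1->q7

Build one automaton per condition and run them in lockstep. The first has 5 states tracking the count of `0`s, saturating at 4; the second has 2 states tracking the count of `1`s modulo 2. A product state is a pair (one from each), accepting exactly when both do.
With 10 states:
        0   1  
>* q0   q1  q2 
 * q1   q3  q4 
   q2   q4  q0 
 * q3   q5  q6 
   q4   q6  q1 
 * q5   q7  q8 
   q6   q8  q3 
   q7   q7  q9 
   q8   q9  q5 
   q9   q9  q7 
(> = start, * = accepting)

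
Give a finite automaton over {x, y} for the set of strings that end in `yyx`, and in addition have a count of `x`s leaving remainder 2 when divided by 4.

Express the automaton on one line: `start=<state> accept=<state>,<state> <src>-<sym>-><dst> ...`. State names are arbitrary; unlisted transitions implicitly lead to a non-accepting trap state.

start=s0 accept=s6 s0-x->s1 s0-y->s0 s1-x->s2 s1-y->s3 s2-x->s4 s2-y->s2 s3-x->s2 s3-y->s5 s4-x->s0 s4-y->s4 s5-x->s6 s5-y->s5 s6-x->s4 s6-y->s2

Handle the two conditions separately and then intersect. The first has 4 states tracking how much of the suffix `yyx` has currently been matched; the second has 4 states tracking the count of `x`s modulo 4. A product state is a pair (one from each), accepting exactly when both do. After merging equivalent states the machine shrinks.
7 states suffice.
        x   y  
>  s0   s1  s0 
   s1   s2  s3 
   s2   s4  s2 
   s3   s2  s5 
   s4   s0  s4 
   s5   s6  s5 
 * s6   s4  s2 
(> = start, * = accepting)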